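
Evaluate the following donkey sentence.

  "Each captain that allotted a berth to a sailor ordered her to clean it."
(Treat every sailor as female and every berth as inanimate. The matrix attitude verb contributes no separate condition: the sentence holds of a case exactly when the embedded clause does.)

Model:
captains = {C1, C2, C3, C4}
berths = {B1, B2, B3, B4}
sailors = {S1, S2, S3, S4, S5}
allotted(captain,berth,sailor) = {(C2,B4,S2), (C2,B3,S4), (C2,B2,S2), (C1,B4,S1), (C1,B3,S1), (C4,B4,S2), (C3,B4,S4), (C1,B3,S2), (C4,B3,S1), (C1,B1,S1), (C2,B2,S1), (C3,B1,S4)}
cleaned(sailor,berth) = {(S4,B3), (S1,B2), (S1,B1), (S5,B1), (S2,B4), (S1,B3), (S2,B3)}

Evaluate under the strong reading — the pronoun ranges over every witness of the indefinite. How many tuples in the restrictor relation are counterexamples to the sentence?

4

"her" takes "a sailor" as antecedent and "it" takes "a berth"; both are donkey pronouns co-varying with the restrictor.
Strong reading: for every (c,b,s) with allotted(c,b,s), cleaned(s,b).
Restrictor triples: (C1,B1,S1)→cleaned(S1,B1) ✓  (C1,B3,S1)→cleaned(S1,B3) ✓  (C1,B3,S2)→cleaned(S2,B3) ✓  (C1,B4,S1)→cleaned(S1,B4) ✗  (C2,B2,S1)→cleaned(S1,B2) ✓  (C2,B2,S2)→cleaned(S2,B2) ✗  (C2,B3,S4)→cleaned(S4,B3) ✓  (C2,B4,S2)→cleaned(S2,B4) ✓  (C3,B1,S4)→cleaned(S4,B1) ✗  (C3,B4,S4)→cleaned(S4,B4) ✗  (C4,B3,S1)→cleaned(S1,B3) ✓  (C4,B4,S2)→cleaned(S2,B4) ✓
Counterexamples (restrictor triples failing the scope): 4.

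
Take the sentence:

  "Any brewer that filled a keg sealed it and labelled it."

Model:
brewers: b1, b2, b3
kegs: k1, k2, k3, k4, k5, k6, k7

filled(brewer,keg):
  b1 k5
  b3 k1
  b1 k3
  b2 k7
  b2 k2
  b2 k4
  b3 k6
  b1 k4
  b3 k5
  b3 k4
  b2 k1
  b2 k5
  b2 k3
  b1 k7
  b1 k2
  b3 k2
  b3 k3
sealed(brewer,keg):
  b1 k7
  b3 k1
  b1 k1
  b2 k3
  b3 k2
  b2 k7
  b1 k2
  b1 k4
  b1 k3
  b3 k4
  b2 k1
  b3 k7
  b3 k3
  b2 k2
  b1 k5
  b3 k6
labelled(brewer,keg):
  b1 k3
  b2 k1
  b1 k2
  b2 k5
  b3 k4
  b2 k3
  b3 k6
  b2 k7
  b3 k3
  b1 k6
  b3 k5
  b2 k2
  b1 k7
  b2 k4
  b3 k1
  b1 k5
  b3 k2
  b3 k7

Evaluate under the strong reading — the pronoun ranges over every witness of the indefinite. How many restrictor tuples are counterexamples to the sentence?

"it" takes "a keg" as antecedent — a donkey pronoun bound across the clause boundary.
Strong reading: for every (b,k) with filled(b,k), sealed(b,k) ∧ labelled(b,k).
Restrictor pairs: (b1,k2) ✓  (b1,k3) ✓  (b1,k4) ✗  (b1,k5) ✓  (b1,k7) ✓  (b2,k1) ✓  (b2,k2) ✓  (b2,k3) ✓  (b2,k4) ✗  (b2,k5) ✗  (b2,k7) ✓  (b3,k1) ✓  (b3,k2) ✓  (b3,k3) ✓  (b3,k4) ✓  (b3,k5) ✗  (b3,k6) ✓
Counterexamples (restrictor pairs failing the scope): 4.

4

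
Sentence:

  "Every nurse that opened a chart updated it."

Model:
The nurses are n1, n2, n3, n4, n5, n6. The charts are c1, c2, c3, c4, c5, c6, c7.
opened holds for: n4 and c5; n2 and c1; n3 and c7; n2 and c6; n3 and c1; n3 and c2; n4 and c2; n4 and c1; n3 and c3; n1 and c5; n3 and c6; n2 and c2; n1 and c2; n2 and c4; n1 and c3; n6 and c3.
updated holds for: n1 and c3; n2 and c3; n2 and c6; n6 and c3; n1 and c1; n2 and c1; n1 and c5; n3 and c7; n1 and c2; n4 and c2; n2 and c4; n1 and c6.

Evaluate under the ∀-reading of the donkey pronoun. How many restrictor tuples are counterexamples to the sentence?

"it" takes "a chart" as antecedent — a donkey pronoun bound across the clause boundary.
Strong reading: for every (n,c) with opened(n,c), updated(n,c).
Restrictor pairs: (n1,c2) ✓  (n1,c3) ✓  (n1,c5) ✓  (n2,c1) ✓  (n2,c2) ✗  (n2,c4) ✓  (n2,c6) ✓  (n3,c1) ✗  (n3,c2) ✗  (n3,c3) ✗  (n3,c6) ✗  (n3,c7) ✓  (n4,c1) ✗  (n4,c2) ✓  (n4,c5) ✗  (n6,c3) ✓
Counterexamples (restrictor pairs failing the scope): 7.

7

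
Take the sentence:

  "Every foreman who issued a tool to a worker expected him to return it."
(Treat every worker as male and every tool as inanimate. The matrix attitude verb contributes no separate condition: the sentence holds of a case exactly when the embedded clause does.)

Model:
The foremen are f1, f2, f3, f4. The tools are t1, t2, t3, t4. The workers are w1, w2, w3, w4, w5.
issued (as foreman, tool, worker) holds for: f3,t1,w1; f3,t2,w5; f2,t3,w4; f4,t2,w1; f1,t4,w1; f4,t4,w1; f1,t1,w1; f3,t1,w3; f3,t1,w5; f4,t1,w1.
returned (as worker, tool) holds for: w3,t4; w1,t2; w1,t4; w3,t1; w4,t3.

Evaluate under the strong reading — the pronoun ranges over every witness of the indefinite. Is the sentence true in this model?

"him" takes "a worker" as antecedent and "it" takes "a tool"; both are donkey pronouns co-varying with the restrictor.
Strong reading: for every (f,t,w) with issued(f,t,w), returned(w,t).
Restrictor triples: (f1,t1,w1)→returned(w1,t1) ✗  (f1,t4,w1)→returned(w1,t4) ✓  (f2,t3,w4)→returned(w4,t3) ✓  (f3,t1,w1)→returned(w1,t1) ✗  (f3,t1,w3)→returned(w3,t1) ✓  (f3,t1,w5)→returned(w5,t1) ✗  (f3,t2,w5)→returned(w5,t2) ✗  (f4,t1,w1)→returned(w1,t1) ✗  (f4,t2,w1)→returned(w1,t2) ✓  (f4,t4,w1)→returned(w1,t4) ✓
Counterexample: (f1,t1,w1) — returned(w1,t1) does not hold.

False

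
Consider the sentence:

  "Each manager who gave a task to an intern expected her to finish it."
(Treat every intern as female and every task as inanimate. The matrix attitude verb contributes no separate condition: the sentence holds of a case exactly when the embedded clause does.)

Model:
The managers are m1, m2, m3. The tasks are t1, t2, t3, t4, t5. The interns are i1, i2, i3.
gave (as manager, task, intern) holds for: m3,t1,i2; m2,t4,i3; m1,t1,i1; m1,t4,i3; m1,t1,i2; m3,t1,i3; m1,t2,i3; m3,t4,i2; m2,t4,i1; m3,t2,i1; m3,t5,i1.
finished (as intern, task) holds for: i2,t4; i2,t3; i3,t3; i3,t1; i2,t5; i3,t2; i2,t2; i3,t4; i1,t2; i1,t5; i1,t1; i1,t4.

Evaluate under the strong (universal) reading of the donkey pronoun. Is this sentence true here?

"her" takes "an intern" as antecedent and "it" takes "a task"; both are donkey pronouns co-varying with the restrictor.
Strong reading: for every (m,t,i) with gave(m,t,i), finished(i,t).
Restrictor triples: (m1,t1,i1)→finished(i1,t1) ✓  (m1,t1,i2)→finished(i2,t1) ✗  (m1,t2,i3)→finished(i3,t2) ✓  (m1,t4,i3)→finished(i3,t4) ✓  (m2,t4,i1)→finished(i1,t4) ✓  (m2,t4,i3)→finished(i3,t4) ✓  (m3,t1,i2)→finished(i2,t1) ✗  (m3,t1,i3)→finished(i3,t1) ✓  (m3,t2,i1)→finished(i1,t2) ✓  (m3,t4,i2)→finished(i2,t4) ✓  (m3,t5,i1)→finished(i1,t5) ✓
Counterexample: (m1,t1,i2) — finished(i2,t1) does not hold.

False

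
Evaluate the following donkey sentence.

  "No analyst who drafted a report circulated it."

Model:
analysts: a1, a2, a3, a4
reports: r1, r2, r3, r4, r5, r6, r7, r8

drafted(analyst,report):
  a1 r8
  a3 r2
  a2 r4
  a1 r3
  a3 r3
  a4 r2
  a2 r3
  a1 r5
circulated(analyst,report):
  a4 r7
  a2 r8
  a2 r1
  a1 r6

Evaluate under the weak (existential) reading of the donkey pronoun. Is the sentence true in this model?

True

"it" takes "a report" as antecedent — a donkey pronoun bound across the clause boundary.
Truth condition: for no (a,r) with drafted(a,r) does circulated(a,r) hold.
Restrictor pairs — does the scope hold? (a1,r3):fails  (a1,r5):fails  (a1,r8):fails  (a2,r3):fails  (a2,r4):fails  (a3,r2):fails  (a3,r3):fails  (a4,r2):fails
Scope holds for no restrictor pair, so the sentence is true.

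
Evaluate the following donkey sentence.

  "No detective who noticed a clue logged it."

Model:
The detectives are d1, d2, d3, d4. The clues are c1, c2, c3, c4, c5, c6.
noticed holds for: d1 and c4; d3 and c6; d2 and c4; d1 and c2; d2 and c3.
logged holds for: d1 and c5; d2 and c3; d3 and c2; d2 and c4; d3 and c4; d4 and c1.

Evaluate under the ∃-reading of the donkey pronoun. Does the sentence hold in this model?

False

"it" takes "a clue" as antecedent — a donkey pronoun bound across the clause boundary.
Truth condition: for no (d,c) with noticed(d,c) does logged(d,c) hold.
Restrictor pairs — does the scope hold? (d1,c2):fails  (d1,c4):fails  (d2,c3):holds  (d2,c4):holds  (d3,c6):fails
Scope holds for 2 pair(s), so the sentence is false.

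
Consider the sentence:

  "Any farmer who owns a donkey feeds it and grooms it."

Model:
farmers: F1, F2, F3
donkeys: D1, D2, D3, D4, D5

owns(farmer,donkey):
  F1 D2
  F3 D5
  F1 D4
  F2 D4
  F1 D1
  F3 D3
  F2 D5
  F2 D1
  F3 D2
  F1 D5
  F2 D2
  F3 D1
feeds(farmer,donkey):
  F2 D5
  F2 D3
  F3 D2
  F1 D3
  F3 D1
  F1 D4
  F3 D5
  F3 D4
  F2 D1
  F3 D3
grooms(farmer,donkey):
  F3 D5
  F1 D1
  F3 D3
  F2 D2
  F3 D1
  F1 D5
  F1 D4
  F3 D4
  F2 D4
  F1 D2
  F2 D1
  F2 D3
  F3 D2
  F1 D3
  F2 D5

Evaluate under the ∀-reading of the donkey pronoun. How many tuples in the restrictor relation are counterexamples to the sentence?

5

"it" takes "a donkey" as antecedent — a donkey pronoun bound across the clause boundary.
Strong reading: for every (f,d) with owns(f,d), feeds(f,d) ∧ grooms(f,d).
Restrictor pairs: (F1,D1) ✗  (F1,D2) ✗  (F1,D4) ✓  (F1,D5) ✗  (F2,D1) ✓  (F2,D2) ✗  (F2,D4) ✗  (F2,D5) ✓  (F3,D1) ✓  (F3,D2) ✓  (F3,D3) ✓  (F3,D5) ✓
Counterexamples (restrictor pairs failing the scope): 5.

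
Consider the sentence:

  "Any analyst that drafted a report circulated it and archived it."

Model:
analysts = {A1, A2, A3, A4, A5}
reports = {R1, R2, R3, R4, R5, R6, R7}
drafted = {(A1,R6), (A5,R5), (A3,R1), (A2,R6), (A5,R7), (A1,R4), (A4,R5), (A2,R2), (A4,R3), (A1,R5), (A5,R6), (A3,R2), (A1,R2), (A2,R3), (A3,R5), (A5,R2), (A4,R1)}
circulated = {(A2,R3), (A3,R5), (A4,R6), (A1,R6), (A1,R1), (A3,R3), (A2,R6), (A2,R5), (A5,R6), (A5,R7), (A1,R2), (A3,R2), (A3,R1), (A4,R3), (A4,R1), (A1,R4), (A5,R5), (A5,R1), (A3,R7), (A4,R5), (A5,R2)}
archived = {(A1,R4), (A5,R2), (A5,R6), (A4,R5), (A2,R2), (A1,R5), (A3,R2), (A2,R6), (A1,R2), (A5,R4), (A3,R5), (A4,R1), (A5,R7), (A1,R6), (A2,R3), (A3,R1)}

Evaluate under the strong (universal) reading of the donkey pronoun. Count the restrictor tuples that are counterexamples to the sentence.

4

"it" takes "a report" as antecedent — a donkey pronoun bound across the clause boundary.
Strong reading: for every (a,r) with drafted(a,r), circulated(a,r) ∧ archived(a,r).
Restrictor pairs: (A1,R2) ✓  (A1,R4) ✓  (A1,R5) ✗  (A1,R6) ✓  (A2,R2) ✗  (A2,R3) ✓  (A2,R6) ✓  (A3,R1) ✓  (A3,R2) ✓  (A3,R5) ✓  (A4,R1) ✓  (A4,R3) ✗  (A4,R5) ✓  (A5,R2) ✓  (A5,R5) ✗  (A5,R6) ✓  (A5,R7) ✓
Counterexamples (restrictor pairs failing the scope): 4.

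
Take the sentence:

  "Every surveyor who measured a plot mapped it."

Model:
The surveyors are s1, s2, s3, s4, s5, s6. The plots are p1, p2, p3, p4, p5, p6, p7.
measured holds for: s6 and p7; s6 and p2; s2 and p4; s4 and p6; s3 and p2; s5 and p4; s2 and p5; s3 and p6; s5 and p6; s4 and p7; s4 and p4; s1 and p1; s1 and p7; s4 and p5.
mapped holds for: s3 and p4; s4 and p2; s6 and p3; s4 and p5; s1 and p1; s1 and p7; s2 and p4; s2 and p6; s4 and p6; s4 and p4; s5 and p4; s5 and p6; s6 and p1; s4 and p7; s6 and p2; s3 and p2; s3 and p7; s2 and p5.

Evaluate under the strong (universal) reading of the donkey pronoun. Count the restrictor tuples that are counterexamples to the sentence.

2

"it" takes "a plot" as antecedent — a donkey pronoun bound across the clause boundary.
Strong reading: for every (s,p) with measured(s,p), mapped(s,p).
Restrictor pairs: (s1,p1) ✓  (s1,p7) ✓  (s2,p4) ✓  (s2,p5) ✓  (s3,p2) ✓  (s3,p6) ✗  (s4,p4) ✓  (s4,p5) ✓  (s4,p6) ✓  (s4,p7) ✓  (s5,p4) ✓  (s5,p6) ✓  (s6,p2) ✓  (s6,p7) ✗
Counterexamples (restrictor pairs failing the scope): 2.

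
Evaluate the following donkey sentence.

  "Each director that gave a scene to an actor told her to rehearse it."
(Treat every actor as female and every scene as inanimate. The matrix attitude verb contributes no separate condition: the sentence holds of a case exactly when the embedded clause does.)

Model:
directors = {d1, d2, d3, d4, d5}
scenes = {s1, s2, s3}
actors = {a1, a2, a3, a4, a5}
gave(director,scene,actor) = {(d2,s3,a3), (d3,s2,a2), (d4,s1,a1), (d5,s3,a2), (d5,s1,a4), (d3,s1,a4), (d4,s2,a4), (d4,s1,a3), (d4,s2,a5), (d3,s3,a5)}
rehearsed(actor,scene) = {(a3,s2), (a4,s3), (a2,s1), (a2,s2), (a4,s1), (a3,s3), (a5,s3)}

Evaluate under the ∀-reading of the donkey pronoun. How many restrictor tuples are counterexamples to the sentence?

"her" takes "an actor" as antecedent and "it" takes "a scene"; both are donkey pronouns co-varying with the restrictor.
Strong reading: for every (d,s,a) with gave(d,s,a), rehearsed(a,s).
Restrictor triples: (d2,s3,a3)→rehearsed(a3,s3) ✓  (d3,s1,a4)→rehearsed(a4,s1) ✓  (d3,s2,a2)→rehearsed(a2,s2) ✓  (d3,s3,a5)→rehearsed(a5,s3) ✓  (d4,s1,a1)→rehearsed(a1,s1) ✗  (d4,s1,a3)→rehearsed(a3,s1) ✗  (d4,s2,a4)→rehearsed(a4,s2) ✗  (d4,s2,a5)→rehearsed(a5,s2) ✗  (d5,s1,a4)→rehearsed(a4,s1) ✓  (d5,s3,a2)→rehearsed(a2,s3) ✗
Counterexamples (restrictor triples failing the scope): 5.

5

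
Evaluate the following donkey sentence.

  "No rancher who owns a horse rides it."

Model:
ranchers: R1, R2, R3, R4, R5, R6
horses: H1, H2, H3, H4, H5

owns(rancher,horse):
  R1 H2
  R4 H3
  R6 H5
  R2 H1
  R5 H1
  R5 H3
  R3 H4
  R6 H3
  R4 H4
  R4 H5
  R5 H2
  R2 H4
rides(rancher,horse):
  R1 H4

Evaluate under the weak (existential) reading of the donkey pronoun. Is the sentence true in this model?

"it" takes "a horse" as antecedent — a donkey pronoun bound across the clause boundary.
Truth condition: for no (r,h) with owns(r,h) does rides(r,h) hold.
Restrictor pairs — does the scope hold? (R1,H2):fails  (R2,H1):fails  (R2,H4):fails  (R3,H4):fails  (R4,H3):fails  (R4,H4):fails  (R4,H5):fails  (R5,H1):fails  (R5,H2):fails  (R5,H3):fails  (R6,H3):fails  (R6,H5):fails
Scope holds for no restrictor pair, so the sentence is true.

True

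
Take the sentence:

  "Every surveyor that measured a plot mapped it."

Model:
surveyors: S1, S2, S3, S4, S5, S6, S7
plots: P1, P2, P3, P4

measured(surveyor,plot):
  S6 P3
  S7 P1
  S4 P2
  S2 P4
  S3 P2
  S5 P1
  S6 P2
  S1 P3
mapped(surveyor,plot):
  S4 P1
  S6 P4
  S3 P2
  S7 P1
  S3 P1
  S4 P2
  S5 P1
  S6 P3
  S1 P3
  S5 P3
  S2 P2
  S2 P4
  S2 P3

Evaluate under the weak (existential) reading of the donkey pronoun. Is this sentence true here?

"it" takes "a plot" as antecedent — a donkey pronoun bound across the clause boundary.
Weak reading: every surveyor s with some measured-plot has at least one measured-plot p such that mapped(s,p).
Per surveyor: S1:✓  S2:✓  S3:✓  S4:✓  S5:✓  S6:✓  S7:✓
Every surveyor in the restrictor has a witness.

True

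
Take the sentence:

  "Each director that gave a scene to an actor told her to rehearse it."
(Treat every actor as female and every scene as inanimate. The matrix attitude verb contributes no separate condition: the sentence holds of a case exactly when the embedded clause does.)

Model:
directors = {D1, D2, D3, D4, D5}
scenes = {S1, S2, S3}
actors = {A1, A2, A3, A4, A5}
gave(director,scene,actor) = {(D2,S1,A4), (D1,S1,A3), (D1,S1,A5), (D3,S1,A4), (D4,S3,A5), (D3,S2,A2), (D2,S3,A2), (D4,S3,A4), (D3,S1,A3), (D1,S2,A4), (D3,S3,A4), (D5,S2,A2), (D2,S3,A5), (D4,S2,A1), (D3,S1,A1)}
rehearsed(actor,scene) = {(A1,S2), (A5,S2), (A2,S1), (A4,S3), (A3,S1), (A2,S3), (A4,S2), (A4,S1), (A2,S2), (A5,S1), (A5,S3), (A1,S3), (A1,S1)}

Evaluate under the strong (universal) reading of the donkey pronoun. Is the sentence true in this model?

"her" takes "an actor" as antecedent and "it" takes "a scene"; both are donkey pronouns co-varying with the restrictor.
Strong reading: for every (d,s,a) with gave(d,s,a), rehearsed(a,s).
Restrictor triples: (D1,S1,A3)→rehearsed(A3,S1) ✓  (D1,S1,A5)→rehearsed(A5,S1) ✓  (D1,S2,A4)→rehearsed(A4,S2) ✓  (D2,S1,A4)→rehearsed(A4,S1) ✓  (D2,S3,A2)→rehearsed(A2,S3) ✓  (D2,S3,A5)→rehearsed(A5,S3) ✓  (D3,S1,A1)→rehearsed(A1,S1) ✓  (D3,S1,A3)→rehearsed(A3,S1) ✓  (D3,S1,A4)→rehearsed(A4,S1) ✓  (D3,S2,A2)→rehearsed(A2,S2) ✓  (D3,S3,A4)→rehearsed(A4,S3) ✓  (D4,S2,A1)→rehearsed(A1,S2) ✓  (D4,S3,A4)→rehearsed(A4,S3) ✓  (D4,S3,A5)→rehearsed(A5,S3) ✓  (D5,S2,A2)→rehearsed(A2,S2) ✓
Every restrictor triple satisfies the scope.

True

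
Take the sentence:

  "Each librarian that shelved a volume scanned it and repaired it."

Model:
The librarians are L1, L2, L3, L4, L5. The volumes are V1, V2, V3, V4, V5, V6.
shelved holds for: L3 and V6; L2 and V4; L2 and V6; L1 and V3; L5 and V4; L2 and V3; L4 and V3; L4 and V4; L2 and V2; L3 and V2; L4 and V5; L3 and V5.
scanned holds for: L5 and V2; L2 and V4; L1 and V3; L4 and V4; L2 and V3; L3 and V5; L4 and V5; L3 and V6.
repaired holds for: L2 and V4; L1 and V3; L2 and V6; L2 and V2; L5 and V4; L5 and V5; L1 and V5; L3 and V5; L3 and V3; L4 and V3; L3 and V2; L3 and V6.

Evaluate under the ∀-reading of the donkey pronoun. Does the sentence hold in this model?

"it" takes "a volume" as antecedent — a donkey pronoun bound across the clause boundary.
Strong reading: for every (l,v) with shelved(l,v), scanned(l,v) ∧ repaired(l,v).
Restrictor pairs: (L1,V3) ✓  (L2,V2) ✗  (L2,V3) ✗  (L2,V4) ✓  (L2,V6) ✗  (L3,V2) ✗  (L3,V5) ✓  (L3,V6) ✓  (L4,V3) ✗  (L4,V4) ✗  (L4,V5) ✗  (L5,V4) ✗
Counterexample: (L2,V2) is in shelved but fails the scope.

False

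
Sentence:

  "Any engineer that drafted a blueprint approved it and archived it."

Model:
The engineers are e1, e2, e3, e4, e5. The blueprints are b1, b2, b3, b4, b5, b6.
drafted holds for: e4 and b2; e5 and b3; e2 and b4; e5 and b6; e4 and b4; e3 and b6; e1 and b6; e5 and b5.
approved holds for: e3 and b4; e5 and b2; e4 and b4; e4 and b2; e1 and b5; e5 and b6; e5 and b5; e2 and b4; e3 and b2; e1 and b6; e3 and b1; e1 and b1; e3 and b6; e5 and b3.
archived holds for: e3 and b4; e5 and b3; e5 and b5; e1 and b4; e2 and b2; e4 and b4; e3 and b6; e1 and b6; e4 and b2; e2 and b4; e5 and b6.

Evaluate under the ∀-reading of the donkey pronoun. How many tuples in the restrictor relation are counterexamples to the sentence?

0

"it" takes "a blueprint" as antecedent — a donkey pronoun bound across the clause boundary.
Strong reading: for every (e,b) with drafted(e,b), approved(e,b) ∧ archived(e,b).
Restrictor pairs: (e1,b6) ✓  (e2,b4) ✓  (e3,b6) ✓  (e4,b2) ✓  (e4,b4) ✓  (e5,b3) ✓  (e5,b5) ✓  (e5,b6) ✓
Counterexamples (restrictor pairs failing the scope): 0.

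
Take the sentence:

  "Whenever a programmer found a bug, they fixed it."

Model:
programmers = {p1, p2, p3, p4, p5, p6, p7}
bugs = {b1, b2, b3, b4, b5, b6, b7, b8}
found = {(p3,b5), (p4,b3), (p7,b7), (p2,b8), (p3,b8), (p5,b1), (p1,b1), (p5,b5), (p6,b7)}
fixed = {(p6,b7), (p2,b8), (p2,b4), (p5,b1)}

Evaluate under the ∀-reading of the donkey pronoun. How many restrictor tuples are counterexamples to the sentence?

"it" takes "a bug" as antecedent — a donkey pronoun bound across the clause boundary.
Strong reading: for every (p,b) with found(p,b), fixed(p,b).
Restrictor pairs: (p1,b1) ✗  (p2,b8) ✓  (p3,b5) ✗  (p3,b8) ✗  (p4,b3) ✗  (p5,b1) ✓  (p5,b5) ✗  (p6,b7) ✓  (p7,b7) ✗
Counterexamples (restrictor pairs failing the scope): 6.

6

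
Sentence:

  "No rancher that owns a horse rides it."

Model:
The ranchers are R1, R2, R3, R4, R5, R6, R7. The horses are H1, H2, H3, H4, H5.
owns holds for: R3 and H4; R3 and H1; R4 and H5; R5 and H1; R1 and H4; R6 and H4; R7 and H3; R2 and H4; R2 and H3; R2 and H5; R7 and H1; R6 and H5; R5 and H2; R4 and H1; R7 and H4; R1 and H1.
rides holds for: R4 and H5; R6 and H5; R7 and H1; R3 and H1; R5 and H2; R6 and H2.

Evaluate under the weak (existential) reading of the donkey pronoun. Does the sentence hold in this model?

"it" takes "a horse" as antecedent — a donkey pronoun bound across the clause boundary.
Truth condition: for no (r,h) with owns(r,h) does rides(r,h) hold.
Restrictor pairs — does the scope hold? (R1,H1):fails  (R1,H4):fails  (R2,H3):fails  (R2,H4):fails  (R2,H5):fails  (R3,H1):holds  (R3,H4):fails  (R4,H1):fails  (R4,H5):holds  (R5,H1):fails  (R5,H2):holds  (R6,H4):fails  (R6,H5):holds  (R7,H1):holds  (R7,H3):fails  (R7,H4):fails
Scope holds for 5 pair(s), so the sentence is false.

False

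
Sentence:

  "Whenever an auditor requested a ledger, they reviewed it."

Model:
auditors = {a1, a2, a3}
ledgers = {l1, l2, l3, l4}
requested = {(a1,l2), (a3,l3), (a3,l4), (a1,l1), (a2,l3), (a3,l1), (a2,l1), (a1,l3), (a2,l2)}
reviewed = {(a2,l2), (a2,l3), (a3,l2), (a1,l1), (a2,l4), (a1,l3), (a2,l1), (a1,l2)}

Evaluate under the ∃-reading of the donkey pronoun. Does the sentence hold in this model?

False

"it" takes "a ledger" as antecedent — a donkey pronoun bound across the clause boundary.
Weak reading: every auditor a with some requested-ledger has at least one requested-ledger l such that reviewed(a,l).
Per auditor: a1:✓  a2:✓  a3:✗
a3 has no witness among its requested-ledgers.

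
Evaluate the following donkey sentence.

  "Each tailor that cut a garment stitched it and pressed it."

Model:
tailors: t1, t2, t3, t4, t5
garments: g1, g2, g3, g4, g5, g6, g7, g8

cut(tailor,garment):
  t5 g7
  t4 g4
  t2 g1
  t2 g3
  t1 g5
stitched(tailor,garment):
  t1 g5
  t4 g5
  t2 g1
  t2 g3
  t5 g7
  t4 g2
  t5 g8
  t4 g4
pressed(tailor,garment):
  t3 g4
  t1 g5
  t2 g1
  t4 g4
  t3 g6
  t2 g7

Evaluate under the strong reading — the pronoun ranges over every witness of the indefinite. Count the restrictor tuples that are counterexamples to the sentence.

"it" takes "a garment" as antecedent — a donkey pronoun bound across the clause boundary.
Strong reading: for every (t,g) with cut(t,g), stitched(t,g) ∧ pressed(t,g).
Restrictor pairs: (t1,g5) ✓  (t2,g1) ✓  (t2,g3) ✗  (t4,g4) ✓  (t5,g7) ✗
Counterexamples (restrictor pairs failing the scope): 2.

2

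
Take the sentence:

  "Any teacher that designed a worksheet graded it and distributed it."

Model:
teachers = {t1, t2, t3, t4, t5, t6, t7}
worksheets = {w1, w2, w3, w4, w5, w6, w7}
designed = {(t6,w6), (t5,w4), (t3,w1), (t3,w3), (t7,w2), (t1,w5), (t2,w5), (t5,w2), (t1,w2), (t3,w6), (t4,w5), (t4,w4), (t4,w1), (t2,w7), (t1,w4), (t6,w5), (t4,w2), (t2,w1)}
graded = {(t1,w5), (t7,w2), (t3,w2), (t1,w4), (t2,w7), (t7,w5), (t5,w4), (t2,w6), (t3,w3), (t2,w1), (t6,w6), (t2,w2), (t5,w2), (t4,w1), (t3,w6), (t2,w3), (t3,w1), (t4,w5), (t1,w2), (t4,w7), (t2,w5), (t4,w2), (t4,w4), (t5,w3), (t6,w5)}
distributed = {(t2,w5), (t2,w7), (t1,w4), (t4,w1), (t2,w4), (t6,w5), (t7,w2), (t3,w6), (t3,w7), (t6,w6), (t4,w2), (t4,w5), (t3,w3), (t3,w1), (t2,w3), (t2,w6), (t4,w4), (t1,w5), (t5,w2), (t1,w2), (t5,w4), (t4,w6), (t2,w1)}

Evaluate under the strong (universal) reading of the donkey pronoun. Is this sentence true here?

True

"it" takes "a worksheet" as antecedent — a donkey pronoun bound across the clause boundary.
Strong reading: for every (t,w) with designed(t,w), graded(t,w) ∧ distributed(t,w).
Restrictor pairs: (t1,w2) ✓  (t1,w4) ✓  (t1,w5) ✓  (t2,w1) ✓  (t2,w5) ✓  (t2,w7) ✓  (t3,w1) ✓  (t3,w3) ✓  (t3,w6) ✓  (t4,w1) ✓  (t4,w2) ✓  (t4,w4) ✓  (t4,w5) ✓  (t5,w2) ✓  (t5,w4) ✓  (t6,w5) ✓  (t6,w6) ✓  (t7,w2) ✓
Every restrictor pair satisfies the scope.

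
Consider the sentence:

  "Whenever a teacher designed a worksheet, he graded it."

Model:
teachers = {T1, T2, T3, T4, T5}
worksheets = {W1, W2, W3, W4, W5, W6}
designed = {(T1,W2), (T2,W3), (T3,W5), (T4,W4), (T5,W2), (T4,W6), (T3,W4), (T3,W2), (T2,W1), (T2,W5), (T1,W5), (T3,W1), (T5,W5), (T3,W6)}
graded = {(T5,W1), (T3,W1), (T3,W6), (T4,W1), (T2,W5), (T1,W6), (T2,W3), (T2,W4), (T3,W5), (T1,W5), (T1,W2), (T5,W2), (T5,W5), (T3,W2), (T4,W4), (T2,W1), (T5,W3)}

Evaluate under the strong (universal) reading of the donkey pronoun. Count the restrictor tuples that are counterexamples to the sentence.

2

"it" takes "a worksheet" as antecedent — a donkey pronoun bound across the clause boundary.
Strong reading: for every (t,w) with designed(t,w), graded(t,w).
Restrictor pairs: (T1,W2) ✓  (T1,W5) ✓  (T2,W1) ✓  (T2,W3) ✓  (T2,W5) ✓  (T3,W1) ✓  (T3,W2) ✓  (T3,W4) ✗  (T3,W5) ✓  (T3,W6) ✓  (T4,W4) ✓  (T4,W6) ✗  (T5,W2) ✓  (T5,W5) ✓
Counterexamples (restrictor pairs failing the scope): 2.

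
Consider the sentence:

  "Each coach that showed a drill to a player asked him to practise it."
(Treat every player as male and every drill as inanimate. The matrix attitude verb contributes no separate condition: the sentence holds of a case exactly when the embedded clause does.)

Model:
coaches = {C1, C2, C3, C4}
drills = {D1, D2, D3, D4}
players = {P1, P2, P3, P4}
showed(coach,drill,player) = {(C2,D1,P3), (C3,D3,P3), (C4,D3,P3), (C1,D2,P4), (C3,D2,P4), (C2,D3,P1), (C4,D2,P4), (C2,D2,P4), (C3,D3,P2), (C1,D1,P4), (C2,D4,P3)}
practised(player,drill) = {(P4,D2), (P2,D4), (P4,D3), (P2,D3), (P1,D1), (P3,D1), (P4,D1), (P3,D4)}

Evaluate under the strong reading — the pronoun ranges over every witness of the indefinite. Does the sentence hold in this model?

"him" takes "a player" as antecedent and "it" takes "a drill"; both are donkey pronouns co-varying with the restrictor.
Strong reading: for every (c,d,p) with showed(c,d,p), practised(p,d).
Restrictor triples: (C1,D1,P4)→practised(P4,D1) ✓  (C1,D2,P4)→practised(P4,D2) ✓  (C2,D1,P3)→practised(P3,D1) ✓  (C2,D2,P4)→practised(P4,D2) ✓  (C2,D3,P1)→practised(P1,D3) ✗  (C2,D4,P3)→practised(P3,D4) ✓  (C3,D2,P4)→practised(P4,D2) ✓  (C3,D3,P2)→practised(P2,D3) ✓  (C3,D3,P3)→practised(P3,D3) ✗  (C4,D2,P4)→practised(P4,D2) ✓  (C4,D3,P3)→practised(P3,D3) ✗
Counterexample: (C2,D3,P1) — practised(P1,D3) does not hold.

False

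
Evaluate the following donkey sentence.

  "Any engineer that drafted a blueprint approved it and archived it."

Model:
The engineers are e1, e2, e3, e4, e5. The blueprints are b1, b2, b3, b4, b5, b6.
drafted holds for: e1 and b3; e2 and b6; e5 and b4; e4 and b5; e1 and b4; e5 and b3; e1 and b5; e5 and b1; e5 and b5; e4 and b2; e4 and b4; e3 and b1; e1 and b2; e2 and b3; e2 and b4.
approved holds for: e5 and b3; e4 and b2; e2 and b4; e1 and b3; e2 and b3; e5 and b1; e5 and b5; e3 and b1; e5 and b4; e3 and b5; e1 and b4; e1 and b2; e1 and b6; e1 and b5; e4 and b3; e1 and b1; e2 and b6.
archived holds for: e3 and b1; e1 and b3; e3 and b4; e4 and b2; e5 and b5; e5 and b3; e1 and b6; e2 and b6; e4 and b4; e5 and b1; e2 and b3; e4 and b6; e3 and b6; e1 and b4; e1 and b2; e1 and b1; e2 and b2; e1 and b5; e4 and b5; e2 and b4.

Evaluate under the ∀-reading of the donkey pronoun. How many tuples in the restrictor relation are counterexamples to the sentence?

3

"it" takes "a blueprint" as antecedent — a donkey pronoun bound across the clause boundary.
Strong reading: for every (e,b) with drafted(e,b), approved(e,b) ∧ archived(e,b).
Restrictor pairs: (e1,b2) ✓  (e1,b3) ✓  (e1,b4) ✓  (e1,b5) ✓  (e2,b3) ✓  (e2,b4) ✓  (e2,b6) ✓  (e3,b1) ✓  (e4,b2) ✓  (e4,b4) ✗  (e4,b5) ✗  (e5,b1) ✓  (e5,b3) ✓  (e5,b4) ✗  (e5,b5) ✓
Counterexamples (restrictor pairs failing the scope): 3.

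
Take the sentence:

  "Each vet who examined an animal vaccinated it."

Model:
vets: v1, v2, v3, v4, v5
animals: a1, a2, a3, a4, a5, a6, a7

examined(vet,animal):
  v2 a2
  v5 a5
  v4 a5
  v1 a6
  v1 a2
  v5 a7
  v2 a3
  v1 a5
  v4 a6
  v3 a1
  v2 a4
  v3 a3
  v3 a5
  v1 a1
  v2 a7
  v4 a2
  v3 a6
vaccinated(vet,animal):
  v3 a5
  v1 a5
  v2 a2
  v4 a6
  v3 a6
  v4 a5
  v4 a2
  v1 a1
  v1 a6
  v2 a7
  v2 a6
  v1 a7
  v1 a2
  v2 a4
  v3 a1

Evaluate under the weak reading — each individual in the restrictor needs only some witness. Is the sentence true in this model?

"it" takes "an animal" as antecedent — a donkey pronoun bound across the clause boundary.
Weak reading: every vet v with some examined-animal has at least one examined-animal a such that vaccinated(v,a).
Per vet: v1:✓  v2:✓  v3:✓  v4:✓  v5:✗
v5 has no witness among its examined-animals.

False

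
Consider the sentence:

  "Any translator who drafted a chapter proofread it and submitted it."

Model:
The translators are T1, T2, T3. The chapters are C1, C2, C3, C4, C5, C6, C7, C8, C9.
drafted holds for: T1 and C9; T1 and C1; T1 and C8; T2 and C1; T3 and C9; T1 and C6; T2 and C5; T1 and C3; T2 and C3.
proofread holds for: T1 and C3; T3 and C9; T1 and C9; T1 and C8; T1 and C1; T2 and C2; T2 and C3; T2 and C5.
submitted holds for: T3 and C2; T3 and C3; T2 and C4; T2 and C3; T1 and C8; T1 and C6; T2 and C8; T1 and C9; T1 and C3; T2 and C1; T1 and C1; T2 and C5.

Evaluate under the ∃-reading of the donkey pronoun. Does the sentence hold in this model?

"it" takes "a chapter" as antecedent — a donkey pronoun bound across the clause boundary.
Weak reading: every translator t with some drafted-chapter has at least one drafted-chapter c such that proofread(t,c) ∧ submitted(t,c).
Per translator: T1:✓  T2:✓  T3:✗
T3 has no witness among its drafted-chapters.

False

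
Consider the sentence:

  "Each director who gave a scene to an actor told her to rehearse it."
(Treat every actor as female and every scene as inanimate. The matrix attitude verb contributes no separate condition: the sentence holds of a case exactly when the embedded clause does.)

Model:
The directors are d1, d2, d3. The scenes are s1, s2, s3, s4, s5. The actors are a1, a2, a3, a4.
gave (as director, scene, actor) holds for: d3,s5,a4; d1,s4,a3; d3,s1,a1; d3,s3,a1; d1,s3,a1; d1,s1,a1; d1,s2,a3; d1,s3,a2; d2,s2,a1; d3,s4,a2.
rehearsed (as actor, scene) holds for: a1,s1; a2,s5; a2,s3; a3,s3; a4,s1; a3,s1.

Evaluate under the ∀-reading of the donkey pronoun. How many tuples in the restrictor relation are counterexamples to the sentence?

7

"her" takes "an actor" as antecedent and "it" takes "a scene"; both are donkey pronouns co-varying with the restrictor.
Strong reading: for every (d,s,a) with gave(d,s,a), rehearsed(a,s).
Restrictor triples: (d1,s1,a1)→rehearsed(a1,s1) ✓  (d1,s2,a3)→rehearsed(a3,s2) ✗  (d1,s3,a1)→rehearsed(a1,s3) ✗  (d1,s3,a2)→rehearsed(a2,s3) ✓  (d1,s4,a3)→rehearsed(a3,s4) ✗  (d2,s2,a1)→rehearsed(a1,s2) ✗  (d3,s1,a1)→rehearsed(a1,s1) ✓  (d3,s3,a1)→rehearsed(a1,s3) ✗  (d3,s4,a2)→rehearsed(a2,s4) ✗  (d3,s5,a4)→rehearsed(a4,s5) ✗
Counterexamples (restrictor triples failing the scope): 7.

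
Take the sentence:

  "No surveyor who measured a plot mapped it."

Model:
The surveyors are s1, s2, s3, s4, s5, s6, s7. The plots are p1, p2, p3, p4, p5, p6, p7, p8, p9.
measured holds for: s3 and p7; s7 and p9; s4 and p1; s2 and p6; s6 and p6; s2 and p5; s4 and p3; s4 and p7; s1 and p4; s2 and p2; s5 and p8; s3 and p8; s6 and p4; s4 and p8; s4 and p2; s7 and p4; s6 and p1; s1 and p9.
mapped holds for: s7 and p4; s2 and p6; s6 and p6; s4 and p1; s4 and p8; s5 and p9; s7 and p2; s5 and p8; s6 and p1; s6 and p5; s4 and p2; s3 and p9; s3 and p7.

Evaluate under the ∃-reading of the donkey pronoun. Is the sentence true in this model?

"it" takes "a plot" as antecedent — a donkey pronoun bound across the clause boundary.
Truth condition: for no (s,p) with measured(s,p) does mapped(s,p) hold.
Restrictor pairs — does the scope hold? (s1,p4):fails  (s1,p9):fails  (s2,p2):fails  (s2,p5):fails  (s2,p6):holds  (s3,p7):holds  (s3,p8):fails  (s4,p1):holds  (s4,p2):holds  (s4,p3):fails  (s4,p7):fails  (s4,p8):holds  (s5,p8):holds  (s6,p1):holds  (s6,p4):fails  (s6,p6):holds  (s7,p4):holds  (s7,p9):fails
Scope holds for 9 pair(s), so the sentence is false.

False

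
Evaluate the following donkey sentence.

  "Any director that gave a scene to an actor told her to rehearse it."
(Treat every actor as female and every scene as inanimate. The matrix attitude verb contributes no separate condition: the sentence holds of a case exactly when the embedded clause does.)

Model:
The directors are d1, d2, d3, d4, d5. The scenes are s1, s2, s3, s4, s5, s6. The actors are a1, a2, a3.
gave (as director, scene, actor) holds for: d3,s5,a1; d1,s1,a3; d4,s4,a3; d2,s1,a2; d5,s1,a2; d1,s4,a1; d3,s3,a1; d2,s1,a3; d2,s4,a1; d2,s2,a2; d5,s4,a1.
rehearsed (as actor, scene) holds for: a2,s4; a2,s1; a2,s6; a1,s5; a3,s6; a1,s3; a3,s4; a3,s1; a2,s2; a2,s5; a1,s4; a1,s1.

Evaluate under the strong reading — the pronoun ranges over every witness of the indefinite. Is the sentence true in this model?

True

"her" takes "an actor" as antecedent and "it" takes "a scene"; both are donkey pronouns co-varying with the restrictor.
Strong reading: for every (d,s,a) with gave(d,s,a), rehearsed(a,s).
Restrictor triples: (d1,s1,a3)→rehearsed(a3,s1) ✓  (d1,s4,a1)→rehearsed(a1,s4) ✓  (d2,s1,a2)→rehearsed(a2,s1) ✓  (d2,s1,a3)→rehearsed(a3,s1) ✓  (d2,s2,a2)→rehearsed(a2,s2) ✓  (d2,s4,a1)→rehearsed(a1,s4) ✓  (d3,s3,a1)→rehearsed(a1,s3) ✓  (d3,s5,a1)→rehearsed(a1,s5) ✓  (d4,s4,a3)→rehearsed(a3,s4) ✓  (d5,s1,a2)→rehearsed(a2,s1) ✓  (d5,s4,a1)→rehearsed(a1,s4) ✓
Every restrictor triple satisfies the scope.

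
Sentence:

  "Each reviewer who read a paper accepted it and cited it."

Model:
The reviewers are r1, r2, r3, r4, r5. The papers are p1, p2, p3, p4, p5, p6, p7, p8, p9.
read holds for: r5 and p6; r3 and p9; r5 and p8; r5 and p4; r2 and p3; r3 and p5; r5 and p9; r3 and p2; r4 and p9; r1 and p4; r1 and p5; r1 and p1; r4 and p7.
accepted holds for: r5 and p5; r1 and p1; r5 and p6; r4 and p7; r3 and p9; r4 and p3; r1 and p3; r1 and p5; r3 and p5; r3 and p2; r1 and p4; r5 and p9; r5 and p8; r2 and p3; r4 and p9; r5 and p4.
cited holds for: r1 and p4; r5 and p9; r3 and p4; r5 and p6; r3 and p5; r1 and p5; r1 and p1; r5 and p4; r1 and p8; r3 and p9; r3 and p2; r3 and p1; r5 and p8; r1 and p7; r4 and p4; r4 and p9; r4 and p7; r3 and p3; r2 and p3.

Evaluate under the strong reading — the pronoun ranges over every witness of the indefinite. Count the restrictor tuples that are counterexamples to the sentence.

0

"it" takes "a paper" as antecedent — a donkey pronoun bound across the clause boundary.
Strong reading: for every (r,p) with read(r,p), accepted(r,p) ∧ cited(r,p).
Restrictor pairs: (r1,p1) ✓  (r1,p4) ✓  (r1,p5) ✓  (r2,p3) ✓  (r3,p2) ✓  (r3,p5) ✓  (r3,p9) ✓  (r4,p7) ✓  (r4,p9) ✓  (r5,p4) ✓  (r5,p6) ✓  (r5,p8) ✓  (r5,p9) ✓
Counterexamples (restrictor pairs failing the scope): 0.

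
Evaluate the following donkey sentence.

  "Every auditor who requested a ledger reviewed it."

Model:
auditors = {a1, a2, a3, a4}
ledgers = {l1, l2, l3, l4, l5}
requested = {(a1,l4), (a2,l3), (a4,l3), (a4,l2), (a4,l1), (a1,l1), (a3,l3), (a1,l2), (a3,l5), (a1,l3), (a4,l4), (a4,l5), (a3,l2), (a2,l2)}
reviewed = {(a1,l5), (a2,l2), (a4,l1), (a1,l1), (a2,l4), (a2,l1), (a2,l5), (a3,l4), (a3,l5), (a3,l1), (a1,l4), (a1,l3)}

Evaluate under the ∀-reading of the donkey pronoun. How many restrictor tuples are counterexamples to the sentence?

"it" takes "a ledger" as antecedent — a donkey pronoun bound across the clause boundary.
Strong reading: for every (a,l) with requested(a,l), reviewed(a,l).
Restrictor pairs: (a1,l1) ✓  (a1,l2) ✗  (a1,l3) ✓  (a1,l4) ✓  (a2,l2) ✓  (a2,l3) ✗  (a3,l2) ✗  (a3,l3) ✗  (a3,l5) ✓  (a4,l1) ✓  (a4,l2) ✗  (a4,l3) ✗  (a4,l4) ✗  (a4,l5) ✗
Counterexamples (restrictor pairs failing the scope): 8.

8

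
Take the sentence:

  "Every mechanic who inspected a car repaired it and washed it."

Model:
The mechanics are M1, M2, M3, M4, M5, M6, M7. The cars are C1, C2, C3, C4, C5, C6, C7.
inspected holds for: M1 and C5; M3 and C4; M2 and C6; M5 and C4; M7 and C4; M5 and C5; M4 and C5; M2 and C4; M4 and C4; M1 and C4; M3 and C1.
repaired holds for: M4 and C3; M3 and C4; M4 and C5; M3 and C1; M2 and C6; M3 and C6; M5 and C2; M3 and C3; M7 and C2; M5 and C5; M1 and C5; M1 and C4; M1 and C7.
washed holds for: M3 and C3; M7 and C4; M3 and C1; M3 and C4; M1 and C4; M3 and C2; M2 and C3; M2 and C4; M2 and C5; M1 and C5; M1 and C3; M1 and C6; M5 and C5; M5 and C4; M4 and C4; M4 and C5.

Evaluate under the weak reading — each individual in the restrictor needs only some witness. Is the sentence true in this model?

"it" takes "a car" as antecedent — a donkey pronoun bound across the clause boundary.
Weak reading: every mechanic m with some inspected-car has at least one inspected-car c such that repaired(m,c) ∧ washed(m,c).
Per mechanic: M1:✓  M2:✗  M3:✓  M4:✓  M5:✓  M7:✗
M2 has no witness among its inspected-cars.

False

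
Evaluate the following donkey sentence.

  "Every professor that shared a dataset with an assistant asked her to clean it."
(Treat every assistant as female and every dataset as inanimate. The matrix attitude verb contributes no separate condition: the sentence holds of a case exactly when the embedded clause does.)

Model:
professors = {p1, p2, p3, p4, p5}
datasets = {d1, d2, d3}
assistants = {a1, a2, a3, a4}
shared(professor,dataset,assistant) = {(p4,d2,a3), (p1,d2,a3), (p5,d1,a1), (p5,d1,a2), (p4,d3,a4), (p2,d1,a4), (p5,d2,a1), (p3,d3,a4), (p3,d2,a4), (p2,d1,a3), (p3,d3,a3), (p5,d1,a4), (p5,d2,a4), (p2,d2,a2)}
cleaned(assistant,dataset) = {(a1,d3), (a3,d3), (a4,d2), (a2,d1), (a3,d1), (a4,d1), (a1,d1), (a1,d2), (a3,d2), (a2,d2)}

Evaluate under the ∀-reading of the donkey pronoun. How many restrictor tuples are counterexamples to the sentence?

"her" takes "an assistant" as antecedent and "it" takes "a dataset"; both are donkey pronouns co-varying with the restrictor.
Strong reading: for every (p,d,a) with shared(p,d,a), cleaned(a,d).
Restrictor triples: (p1,d2,a3)→cleaned(a3,d2) ✓  (p2,d1,a3)→cleaned(a3,d1) ✓  (p2,d1,a4)→cleaned(a4,d1) ✓  (p2,d2,a2)→cleaned(a2,d2) ✓  (p3,d2,a4)→cleaned(a4,d2) ✓  (p3,d3,a3)→cleaned(a3,d3) ✓  (p3,d3,a4)→cleaned(a4,d3) ✗  (p4,d2,a3)→cleaned(a3,d2) ✓  (p4,d3,a4)→cleaned(a4,d3) ✗  (p5,d1,a1)→cleaned(a1,d1) ✓  (p5,d1,a2)→cleaned(a2,d1) ✓  (p5,d1,a4)→cleaned(a4,d1) ✓  (p5,d2,a1)→cleaned(a1,d2) ✓  (p5,d2,a4)→cleaned(a4,d2) ✓
Counterexamples (restrictor triples failing the scope): 2.

2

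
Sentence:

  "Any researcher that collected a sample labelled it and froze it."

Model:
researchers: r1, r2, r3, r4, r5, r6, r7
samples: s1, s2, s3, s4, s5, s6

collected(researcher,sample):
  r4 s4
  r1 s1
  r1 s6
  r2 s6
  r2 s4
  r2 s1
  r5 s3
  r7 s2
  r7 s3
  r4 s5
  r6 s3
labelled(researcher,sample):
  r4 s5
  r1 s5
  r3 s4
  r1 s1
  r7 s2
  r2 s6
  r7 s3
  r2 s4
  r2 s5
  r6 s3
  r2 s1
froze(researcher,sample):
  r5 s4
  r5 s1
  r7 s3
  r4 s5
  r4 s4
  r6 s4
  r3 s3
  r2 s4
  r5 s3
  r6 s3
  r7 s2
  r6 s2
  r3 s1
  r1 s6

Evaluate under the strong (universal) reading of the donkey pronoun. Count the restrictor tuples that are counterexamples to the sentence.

6

"it" takes "a sample" as antecedent — a donkey pronoun bound across the clause boundary.
Strong reading: for every (r,s) with collected(r,s), labelled(r,s) ∧ froze(r,s).
Restrictor pairs: (r1,s1) ✗  (r1,s6) ✗  (r2,s1) ✗  (r2,s4) ✓  (r2,s6) ✗  (r4,s4) ✗  (r4,s5) ✓  (r5,s3) ✗  (r6,s3) ✓  (r7,s2) ✓  (r7,s3) ✓
Counterexamples (restrictor pairs failing the scope): 6.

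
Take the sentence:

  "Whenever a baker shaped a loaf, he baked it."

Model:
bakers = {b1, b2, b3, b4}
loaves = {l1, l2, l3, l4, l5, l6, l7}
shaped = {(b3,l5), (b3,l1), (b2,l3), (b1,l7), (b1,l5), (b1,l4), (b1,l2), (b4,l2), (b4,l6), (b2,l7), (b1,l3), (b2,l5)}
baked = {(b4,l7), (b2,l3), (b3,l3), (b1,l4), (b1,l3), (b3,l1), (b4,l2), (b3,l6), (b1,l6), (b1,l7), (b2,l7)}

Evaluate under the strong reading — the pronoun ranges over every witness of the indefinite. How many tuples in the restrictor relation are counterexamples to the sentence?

"it" takes "a loaf" as antecedent — a donkey pronoun bound across the clause boundary.
Strong reading: for every (b,l) with shaped(b,l), baked(b,l).
Restrictor pairs: (b1,l2) ✗  (b1,l3) ✓  (b1,l4) ✓  (b1,l5) ✗  (b1,l7) ✓  (b2,l3) ✓  (b2,l5) ✗  (b2,l7) ✓  (b3,l1) ✓  (b3,l5) ✗  (b4,l2) ✓  (b4,l6) ✗
Counterexamples (restrictor pairs failing the scope): 5.

5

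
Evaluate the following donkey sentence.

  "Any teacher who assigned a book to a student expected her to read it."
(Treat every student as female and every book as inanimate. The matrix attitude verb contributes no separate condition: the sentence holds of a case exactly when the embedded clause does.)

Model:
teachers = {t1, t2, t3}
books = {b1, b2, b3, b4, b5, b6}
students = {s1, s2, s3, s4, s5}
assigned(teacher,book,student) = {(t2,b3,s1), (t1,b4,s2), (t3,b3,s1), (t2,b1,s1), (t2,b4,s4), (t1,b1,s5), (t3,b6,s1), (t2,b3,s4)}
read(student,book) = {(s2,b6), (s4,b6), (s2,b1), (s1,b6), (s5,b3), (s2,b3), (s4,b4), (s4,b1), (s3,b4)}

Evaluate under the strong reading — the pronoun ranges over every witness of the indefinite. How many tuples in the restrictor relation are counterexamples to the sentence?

6

"her" takes "a student" as antecedent and "it" takes "a book"; both are donkey pronouns co-varying with the restrictor.
Strong reading: for every (t,b,s) with assigned(t,b,s), read(s,b).
Restrictor triples: (t1,b1,s5)→read(s5,b1) ✗  (t1,b4,s2)→read(s2,b4) ✗  (t2,b1,s1)→read(s1,b1) ✗  (t2,b3,s1)→read(s1,b3) ✗  (t2,b3,s4)→read(s4,b3) ✗  (t2,b4,s4)→read(s4,b4) ✓  (t3,b3,s1)→read(s1,b3) ✗  (t3,b6,s1)→read(s1,b6) ✓
Counterexamples (restrictor triples failing the scope): 6.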